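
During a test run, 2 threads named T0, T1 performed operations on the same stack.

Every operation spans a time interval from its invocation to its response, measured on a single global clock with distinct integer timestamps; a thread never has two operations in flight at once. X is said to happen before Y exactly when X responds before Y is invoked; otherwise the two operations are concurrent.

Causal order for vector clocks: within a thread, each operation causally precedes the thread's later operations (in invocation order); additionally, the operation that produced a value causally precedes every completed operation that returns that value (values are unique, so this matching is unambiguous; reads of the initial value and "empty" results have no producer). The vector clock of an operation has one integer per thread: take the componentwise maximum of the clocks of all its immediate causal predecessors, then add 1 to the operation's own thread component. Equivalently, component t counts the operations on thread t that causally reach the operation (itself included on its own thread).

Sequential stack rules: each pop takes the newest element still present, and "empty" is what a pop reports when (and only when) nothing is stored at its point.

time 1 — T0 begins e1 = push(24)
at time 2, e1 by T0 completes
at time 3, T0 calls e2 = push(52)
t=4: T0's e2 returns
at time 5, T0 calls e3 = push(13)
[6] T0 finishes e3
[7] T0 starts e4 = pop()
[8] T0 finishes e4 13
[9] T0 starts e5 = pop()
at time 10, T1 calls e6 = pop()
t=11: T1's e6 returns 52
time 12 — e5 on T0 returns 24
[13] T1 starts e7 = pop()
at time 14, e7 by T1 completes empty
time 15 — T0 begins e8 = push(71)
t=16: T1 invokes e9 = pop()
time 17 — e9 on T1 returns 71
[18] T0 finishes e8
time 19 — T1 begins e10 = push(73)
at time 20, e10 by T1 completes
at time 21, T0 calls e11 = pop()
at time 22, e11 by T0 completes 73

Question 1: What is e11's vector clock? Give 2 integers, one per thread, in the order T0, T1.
(7, 4)

no predecessors for e1 (invoked 1): T0 increments from zero → (1, 0)
merge at e2 (invoked 3): VC(e1)=(1, 0), own-thread bump on T0 → (2, 0)
merge at e6 (invoked 10): VC(e2)=(2, 0), own-thread bump on T1 → (2, 1)
merge at e3 (invoked 5): VC(e2)=(2, 0), own-thread bump on T0 → (3, 0)
merge at e7 (invoked 13): VC(e6)=(2, 1), own-thread bump on T1 → (2, 2)
merge at e4 (invoked 7): VC(e3)=(3, 0), own-thread bump on T0 → (4, 0)
merge at e5 (invoked 9): VC(e1)=(1, 0), VC(e4)=(4, 0), own-thread bump on T0 → (5, 0)
merge at e8 (invoked 15): VC(e5)=(5, 0), own-thread bump on T0 → (6, 0)
merge at e9 (invoked 16): VC(e7)=(2, 2), VC(e8)=(6, 0), own-thread bump on T1 → (6, 3)
merge at e10 (invoked 19): VC(e9)=(6, 3), own-thread bump on T1 → (6, 4)
merge at e11 (invoked 21): VC(e8)=(6, 0), VC(e10)=(6, 4), own-thread bump on T0 → (7, 4)
target: VC(e11) = (7, 4)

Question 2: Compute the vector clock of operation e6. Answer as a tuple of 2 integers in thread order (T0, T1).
(2, 1)

VC(e1, invoked at 1): no causal predecessors; +1 on T0 → (1, 0)
invoked at 3, e2 merges VC(e1)=(1, 0) and bumps T0's slot → (2, 0)
invoked at 10, e6 merges VC(e2)=(2, 0) and bumps T1's slot → (2, 1)
invoked at 5, e3 merges VC(e2)=(2, 0) and bumps T0's slot → (3, 0)
invoked at 13, e7 merges VC(e6)=(2, 1) and bumps T1's slot → (2, 2)
invoked at 7, e4 merges VC(e3)=(3, 0) and bumps T0's slot → (4, 0)
invoked at 9, e5 merges VC(e1)=(1, 0), VC(e4)=(4, 0) and bumps T0's slot → (5, 0)
invoked at 15, e8 merges VC(e5)=(5, 0) and bumps T0's slot → (6, 0)
invoked at 16, e9 merges VC(e7)=(2, 2), VC(e8)=(6, 0) and bumps T1's slot → (6, 3)
invoked at 19, e10 merges VC(e9)=(6, 3) and bumps T1's slot → (6, 4)
invoked at 21, e11 merges VC(e8)=(6, 0), VC(e10)=(6, 4) and bumps T0's slot → (7, 4)
target: VC(e6) = (2, 1)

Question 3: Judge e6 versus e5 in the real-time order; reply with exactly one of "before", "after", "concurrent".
concurrent

e6 spans [10,11], e5 spans [9,12]
the intervals overlap in both directions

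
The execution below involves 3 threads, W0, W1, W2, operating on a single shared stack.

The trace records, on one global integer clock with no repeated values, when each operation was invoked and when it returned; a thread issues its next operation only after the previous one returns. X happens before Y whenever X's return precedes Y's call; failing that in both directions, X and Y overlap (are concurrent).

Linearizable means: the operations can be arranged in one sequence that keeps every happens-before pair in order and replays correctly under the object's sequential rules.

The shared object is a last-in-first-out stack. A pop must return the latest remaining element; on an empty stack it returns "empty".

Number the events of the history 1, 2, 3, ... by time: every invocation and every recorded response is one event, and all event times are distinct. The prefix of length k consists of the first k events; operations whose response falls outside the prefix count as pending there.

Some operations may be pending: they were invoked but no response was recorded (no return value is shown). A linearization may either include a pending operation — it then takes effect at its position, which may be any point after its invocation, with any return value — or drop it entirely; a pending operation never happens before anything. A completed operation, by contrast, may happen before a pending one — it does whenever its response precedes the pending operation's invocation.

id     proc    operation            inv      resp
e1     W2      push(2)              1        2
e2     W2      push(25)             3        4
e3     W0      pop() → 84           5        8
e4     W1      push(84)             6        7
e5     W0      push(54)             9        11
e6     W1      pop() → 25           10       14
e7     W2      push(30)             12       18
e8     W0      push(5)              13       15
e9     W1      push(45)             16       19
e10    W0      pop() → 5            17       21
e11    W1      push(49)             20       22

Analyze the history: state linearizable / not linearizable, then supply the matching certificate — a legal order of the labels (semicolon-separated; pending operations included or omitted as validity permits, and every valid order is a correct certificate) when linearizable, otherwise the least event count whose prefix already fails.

step 1: e1 push(2) — stack <2>
step 2: e2 push(25) — stack <2,25>
step 3: e4 push(84) — stack <2,25,84>
step 4: e3 pop() → 84 — stack <2,25>
step 5: e6 pop() → 25 — stack <2>
step 6: e5 push(54) — stack <2,54>
step 7: e7 push(30) — stack <2,54,30>
step 8: e8 push(5) — stack <2,54,30,5>
step 9: e10 pop() → 5 — stack <2,54,30>
step 10: e9 push(45) — stack <2,54,30,45>
step 11: e11 push(49) — stack <2,54,30,45,49>

linearizable — witness: e1; e2; e4; e3; e6; e5; e7; e8; e10; e9; e11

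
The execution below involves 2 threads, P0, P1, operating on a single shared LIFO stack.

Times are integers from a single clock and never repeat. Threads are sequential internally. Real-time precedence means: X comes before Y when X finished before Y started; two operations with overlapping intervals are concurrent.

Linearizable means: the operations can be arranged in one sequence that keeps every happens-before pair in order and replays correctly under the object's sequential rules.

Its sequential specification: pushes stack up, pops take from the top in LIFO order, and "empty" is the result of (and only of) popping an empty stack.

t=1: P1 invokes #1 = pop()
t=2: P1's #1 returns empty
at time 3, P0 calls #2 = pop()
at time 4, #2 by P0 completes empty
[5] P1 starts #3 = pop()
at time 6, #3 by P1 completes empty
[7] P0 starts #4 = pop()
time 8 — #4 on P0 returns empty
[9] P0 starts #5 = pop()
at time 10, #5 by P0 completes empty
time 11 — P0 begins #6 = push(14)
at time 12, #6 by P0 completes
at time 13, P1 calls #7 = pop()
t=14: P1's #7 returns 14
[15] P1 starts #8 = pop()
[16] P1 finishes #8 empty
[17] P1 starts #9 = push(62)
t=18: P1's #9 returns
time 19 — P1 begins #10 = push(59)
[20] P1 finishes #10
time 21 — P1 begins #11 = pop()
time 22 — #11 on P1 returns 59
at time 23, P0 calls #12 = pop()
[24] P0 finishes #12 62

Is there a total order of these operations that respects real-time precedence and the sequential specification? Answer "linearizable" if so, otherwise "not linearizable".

linearizable

witness order: #1, #2, #3, #4, #5, #6, #7, #8, #9, #10, #11, #12
after step 1 (#1 pop() → empty): stack <>
after step 2 (#2 pop() → empty): stack <>
after step 3 (#3 pop() → empty): stack <>
after step 4 (#4 pop() → empty): stack <>
after step 5 (#5 pop() → empty): stack <>
after step 6 (#6 push(14)): stack <14>
after step 7 (#7 pop() → 14): stack <>
after step 8 (#8 pop() → empty): stack <>
after step 9 (#9 push(62)): stack <62>
after step 10 (#10 push(59)): stack <62,59>
after step 11 (#11 pop() → 59): stack <62>
after step 12 (#12 pop() → 62): stack <>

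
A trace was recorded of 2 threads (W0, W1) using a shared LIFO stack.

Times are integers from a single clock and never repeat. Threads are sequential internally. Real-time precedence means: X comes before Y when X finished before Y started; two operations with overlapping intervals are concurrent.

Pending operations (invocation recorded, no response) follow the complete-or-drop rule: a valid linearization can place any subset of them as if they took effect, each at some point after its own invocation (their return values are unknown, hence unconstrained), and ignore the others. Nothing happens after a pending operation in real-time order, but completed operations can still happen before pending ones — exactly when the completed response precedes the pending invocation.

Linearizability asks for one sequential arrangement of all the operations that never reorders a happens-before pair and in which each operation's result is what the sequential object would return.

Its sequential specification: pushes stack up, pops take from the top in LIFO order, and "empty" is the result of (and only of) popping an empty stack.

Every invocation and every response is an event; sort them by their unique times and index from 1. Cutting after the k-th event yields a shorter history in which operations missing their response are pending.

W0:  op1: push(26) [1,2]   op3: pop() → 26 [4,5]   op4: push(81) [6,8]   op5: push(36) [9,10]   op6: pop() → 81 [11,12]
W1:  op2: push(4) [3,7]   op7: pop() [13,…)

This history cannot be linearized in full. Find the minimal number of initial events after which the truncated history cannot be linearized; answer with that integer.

events 1..11 are still linearizable — one witness is op1, op3, op2, op4, op5:
after step 1 (op1 push(26)): stack <26>
after step 2 (op3 pop() → 26): stack <>
after step 3 (op2 push(4)): stack <4>
after step 4 (op4 push(81)): stack <4,81>
after step 5 (op5 push(36)): stack <4,81,36>
event 12 — op6's response, time 12 — after it, nothing linearizes
take op1, op2, op3, op4, op5, op6: step 3 already fails, because op3 pop() → 26 cannot occur there
take op1, op3, op2, op4, op5, op6: step 6 already fails, because op6 pop() → 81 cannot occur there

12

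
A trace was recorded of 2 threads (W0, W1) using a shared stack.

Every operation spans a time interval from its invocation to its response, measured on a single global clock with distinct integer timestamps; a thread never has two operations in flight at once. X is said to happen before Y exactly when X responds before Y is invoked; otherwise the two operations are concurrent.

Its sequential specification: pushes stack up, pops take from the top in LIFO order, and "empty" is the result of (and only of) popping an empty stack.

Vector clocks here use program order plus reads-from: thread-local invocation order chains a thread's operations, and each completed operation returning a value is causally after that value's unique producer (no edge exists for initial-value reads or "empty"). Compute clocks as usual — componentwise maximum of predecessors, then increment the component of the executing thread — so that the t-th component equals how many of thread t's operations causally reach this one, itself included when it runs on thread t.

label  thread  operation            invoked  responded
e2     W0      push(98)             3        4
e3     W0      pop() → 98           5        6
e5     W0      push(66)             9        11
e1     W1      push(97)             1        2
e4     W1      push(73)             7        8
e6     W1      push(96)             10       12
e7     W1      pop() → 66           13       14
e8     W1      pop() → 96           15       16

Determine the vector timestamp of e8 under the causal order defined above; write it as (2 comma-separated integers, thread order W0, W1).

root op e1, invoked 1: fresh clock plus W1's own tick → (0, 1)
root op e2, invoked 3: fresh clock plus W0's own tick → (1, 0)
e4, invoked 7, takes VC(e1)=(0, 1) under max, adds 1 for W1 → (0, 2)
e3, invoked 5, takes VC(e2)=(1, 0) under max, adds 1 for W0 → (2, 0)
e6, invoked 10, takes VC(e4)=(0, 2) under max, adds 1 for W1 → (0, 3)
e5, invoked 9, takes VC(e3)=(2, 0) under max, adds 1 for W0 → (3, 0)
e7, invoked 13, takes VC(e5)=(3, 0), VC(e6)=(0, 3) under max, adds 1 for W1 → (3, 4)
e8, invoked 15, takes VC(e6)=(0, 3), VC(e7)=(3, 4) under max, adds 1 for W1 → (3, 5)
target: VC(e8) = (3, 5)

(3, 5)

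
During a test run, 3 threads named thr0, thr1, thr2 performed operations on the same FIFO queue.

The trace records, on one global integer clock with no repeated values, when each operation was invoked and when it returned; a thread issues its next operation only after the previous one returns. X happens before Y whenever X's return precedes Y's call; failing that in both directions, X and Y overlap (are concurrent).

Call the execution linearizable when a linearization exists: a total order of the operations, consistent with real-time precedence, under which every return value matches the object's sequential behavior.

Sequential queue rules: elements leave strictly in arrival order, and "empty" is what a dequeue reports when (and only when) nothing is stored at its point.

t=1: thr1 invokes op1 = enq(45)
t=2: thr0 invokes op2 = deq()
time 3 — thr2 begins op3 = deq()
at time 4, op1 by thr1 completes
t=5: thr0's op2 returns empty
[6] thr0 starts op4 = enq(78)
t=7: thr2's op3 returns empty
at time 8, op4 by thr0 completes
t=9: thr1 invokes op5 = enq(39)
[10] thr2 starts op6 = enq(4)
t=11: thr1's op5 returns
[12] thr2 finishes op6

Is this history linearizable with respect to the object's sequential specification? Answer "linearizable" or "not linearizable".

a witness: op2, op3, op1, op4, op5, op6
after step 1 (op2 deq() → empty): queue <>
after step 2 (op3 deq() → empty): queue <>
after step 3 (op1 enq(45)): queue <45>
after step 4 (op4 enq(78)): queue <45,78>
after step 5 (op5 enq(39)): queue <45,78,39>
after step 6 (op6 enq(4)): queue <45,78,39,4>

linearizable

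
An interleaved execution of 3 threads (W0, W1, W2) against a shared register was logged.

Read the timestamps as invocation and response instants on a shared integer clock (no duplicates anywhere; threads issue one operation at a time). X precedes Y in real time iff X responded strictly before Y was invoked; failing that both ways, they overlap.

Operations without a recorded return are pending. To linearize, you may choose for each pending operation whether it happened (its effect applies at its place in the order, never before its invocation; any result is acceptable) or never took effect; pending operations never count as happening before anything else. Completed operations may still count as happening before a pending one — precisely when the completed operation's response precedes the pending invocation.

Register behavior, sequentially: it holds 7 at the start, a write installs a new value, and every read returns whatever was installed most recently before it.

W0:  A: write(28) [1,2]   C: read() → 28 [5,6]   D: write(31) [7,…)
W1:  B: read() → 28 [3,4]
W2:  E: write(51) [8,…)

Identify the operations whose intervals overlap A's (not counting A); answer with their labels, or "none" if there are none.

A runs from 1 to 2; window-overlapping ops are concurrent
B [3,4]: after
C [5,6]: after
D [7,…): after
E [8,…): after

none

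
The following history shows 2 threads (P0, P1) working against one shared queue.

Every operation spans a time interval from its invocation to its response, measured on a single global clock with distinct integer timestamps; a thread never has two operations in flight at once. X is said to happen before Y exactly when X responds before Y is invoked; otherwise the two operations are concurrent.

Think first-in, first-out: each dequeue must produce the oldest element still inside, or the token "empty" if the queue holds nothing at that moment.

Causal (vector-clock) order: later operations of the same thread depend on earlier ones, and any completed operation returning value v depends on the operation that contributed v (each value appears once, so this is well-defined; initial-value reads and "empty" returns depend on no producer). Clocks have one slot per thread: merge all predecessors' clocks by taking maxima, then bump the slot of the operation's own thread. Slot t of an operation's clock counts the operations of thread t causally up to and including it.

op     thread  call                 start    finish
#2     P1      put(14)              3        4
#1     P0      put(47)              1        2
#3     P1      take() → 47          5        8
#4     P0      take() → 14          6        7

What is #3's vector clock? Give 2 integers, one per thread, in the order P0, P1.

(1, 2)

#2, invoked 3, has no incoming edges; only P1's bump applies → (0, 1)
#1, invoked 1, has no incoming edges; only P0's bump applies → (1, 0)
#3, invoked 5, takes VC(#1)=(1, 0), VC(#2)=(0, 1) under max, adds 1 for P1 → (1, 2)
#4, invoked 6, takes VC(#1)=(1, 0), VC(#2)=(0, 1) under max, adds 1 for P0 → (2, 1)
target: VC(#3) = (1, 2)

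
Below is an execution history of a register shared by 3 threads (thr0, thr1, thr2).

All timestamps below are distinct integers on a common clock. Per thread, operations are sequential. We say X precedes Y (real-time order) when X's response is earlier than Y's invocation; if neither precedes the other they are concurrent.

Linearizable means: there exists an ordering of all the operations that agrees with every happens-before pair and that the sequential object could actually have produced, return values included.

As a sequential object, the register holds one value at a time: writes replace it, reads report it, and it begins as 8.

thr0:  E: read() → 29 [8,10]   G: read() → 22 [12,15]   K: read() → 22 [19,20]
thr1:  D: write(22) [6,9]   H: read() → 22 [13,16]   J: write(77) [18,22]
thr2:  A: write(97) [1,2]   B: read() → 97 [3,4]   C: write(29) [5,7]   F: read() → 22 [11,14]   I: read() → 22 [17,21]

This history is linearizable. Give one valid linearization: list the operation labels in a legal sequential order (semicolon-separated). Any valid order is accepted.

A; B; C; E; D; F; G; H; I; K; J

after step 1 (A write(97)): value 97
after step 2 (B read() → 97): value 97
after step 3 (C write(29)): value 29
after step 4 (E read() → 29): value 29
after step 5 (D write(22)): value 22
after step 6 (F read() → 22): value 22
after step 7 (G read() → 22): value 22
after step 8 (H read() → 22): value 22
after step 9 (I read() → 22): value 22
after step 10 (K read() → 22): value 22
after step 11 (J write(77)): value 77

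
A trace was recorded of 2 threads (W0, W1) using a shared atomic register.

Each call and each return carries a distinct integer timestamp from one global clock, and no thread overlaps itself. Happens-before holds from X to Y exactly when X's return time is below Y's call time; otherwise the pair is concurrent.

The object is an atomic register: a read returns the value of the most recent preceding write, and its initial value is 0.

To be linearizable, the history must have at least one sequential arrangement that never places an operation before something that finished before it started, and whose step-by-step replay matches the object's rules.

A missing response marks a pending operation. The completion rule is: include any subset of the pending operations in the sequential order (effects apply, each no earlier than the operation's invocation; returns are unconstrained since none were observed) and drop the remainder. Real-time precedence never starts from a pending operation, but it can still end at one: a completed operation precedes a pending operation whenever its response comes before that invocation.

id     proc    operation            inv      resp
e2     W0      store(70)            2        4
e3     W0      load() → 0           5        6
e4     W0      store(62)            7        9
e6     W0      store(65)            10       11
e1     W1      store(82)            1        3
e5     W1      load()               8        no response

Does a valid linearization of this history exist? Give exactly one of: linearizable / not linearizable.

not linearizable

events 1..5 are fine; event 6 — the response of e3 at time 6 — makes the prefix non-linearizable
the 3 completed operations admit 2 real-time orders; each fails the atomic register replay
one such order, e1, e2, e3, breaks at step 3 where e3 load() → 0 is illegal
one such order, e2, e1, e3, breaks at step 3 where e3 load() → 0 is illegal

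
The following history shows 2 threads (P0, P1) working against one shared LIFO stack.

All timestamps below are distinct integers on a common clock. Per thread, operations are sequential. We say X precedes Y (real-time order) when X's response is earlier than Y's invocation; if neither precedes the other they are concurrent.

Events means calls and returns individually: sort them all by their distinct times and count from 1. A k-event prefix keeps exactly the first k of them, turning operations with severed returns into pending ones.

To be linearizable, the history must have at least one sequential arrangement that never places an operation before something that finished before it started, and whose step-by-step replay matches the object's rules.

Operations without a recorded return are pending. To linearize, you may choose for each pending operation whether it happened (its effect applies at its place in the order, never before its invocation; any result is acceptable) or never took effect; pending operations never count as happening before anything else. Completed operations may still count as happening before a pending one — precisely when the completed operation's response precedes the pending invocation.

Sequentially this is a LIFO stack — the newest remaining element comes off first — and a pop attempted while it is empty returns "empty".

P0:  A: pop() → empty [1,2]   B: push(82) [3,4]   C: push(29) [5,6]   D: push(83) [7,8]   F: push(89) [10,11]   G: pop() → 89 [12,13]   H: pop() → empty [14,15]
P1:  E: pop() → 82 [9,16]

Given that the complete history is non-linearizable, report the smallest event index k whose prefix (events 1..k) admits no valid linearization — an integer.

15

one valid order for events 1..14 is A, B, C, D, E, F, G:
after step 1 (A pop() → empty): stack <>
after step 2 (B push(82)): stack <82>
after step 3 (C push(29)): stack <82,29>
after step 4 (D push(83)): stack <82,29,83>
after step 5 (E pop() (pending, included)): stack <82,29>
after step 6 (F push(89)): stack <82,29,89>
after step 7 (G pop() → 89): stack <82,29>
once event 15 joins (H's response, time 15), exhaustive search finds no witness
no escape via the 1 pending operation (E): every completion choice fails
take A, B, C, D, F, G, H (pending dropped): step 7 already fails, because H pop() → empty cannot occur there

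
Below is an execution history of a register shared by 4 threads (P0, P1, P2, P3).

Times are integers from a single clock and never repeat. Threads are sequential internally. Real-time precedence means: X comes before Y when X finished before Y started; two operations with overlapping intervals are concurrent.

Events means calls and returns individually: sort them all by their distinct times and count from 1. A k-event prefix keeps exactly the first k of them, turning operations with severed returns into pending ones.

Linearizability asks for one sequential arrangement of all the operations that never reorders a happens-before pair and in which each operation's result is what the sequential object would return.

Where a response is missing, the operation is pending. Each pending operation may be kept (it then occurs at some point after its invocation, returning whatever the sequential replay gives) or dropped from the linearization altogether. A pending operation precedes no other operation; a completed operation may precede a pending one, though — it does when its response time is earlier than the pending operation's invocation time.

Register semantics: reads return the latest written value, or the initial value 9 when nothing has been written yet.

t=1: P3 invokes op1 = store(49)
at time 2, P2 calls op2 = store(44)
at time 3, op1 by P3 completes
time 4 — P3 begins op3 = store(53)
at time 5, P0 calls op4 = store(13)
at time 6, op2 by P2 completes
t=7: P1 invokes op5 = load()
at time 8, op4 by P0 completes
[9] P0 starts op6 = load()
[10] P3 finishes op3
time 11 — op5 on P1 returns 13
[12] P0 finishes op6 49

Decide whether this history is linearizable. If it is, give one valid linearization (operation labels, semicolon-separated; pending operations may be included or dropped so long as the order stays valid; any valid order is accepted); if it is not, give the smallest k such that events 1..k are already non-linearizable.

the violation lands at event 12, op6's response at time 12: events 1..11 linearize, events 1..12 do not
37 orders of the 6 completed register ops respect real time; none is legal
for example op1, op2, op3, op4, op5, op6 fails at step 6: op6 load() → 49 is not legal there
for example op1, op2, op3, op4, op6, op5 fails at step 5: op6 load() → 49 is not legal there

not linearizable — minimal violating prefix: 12 events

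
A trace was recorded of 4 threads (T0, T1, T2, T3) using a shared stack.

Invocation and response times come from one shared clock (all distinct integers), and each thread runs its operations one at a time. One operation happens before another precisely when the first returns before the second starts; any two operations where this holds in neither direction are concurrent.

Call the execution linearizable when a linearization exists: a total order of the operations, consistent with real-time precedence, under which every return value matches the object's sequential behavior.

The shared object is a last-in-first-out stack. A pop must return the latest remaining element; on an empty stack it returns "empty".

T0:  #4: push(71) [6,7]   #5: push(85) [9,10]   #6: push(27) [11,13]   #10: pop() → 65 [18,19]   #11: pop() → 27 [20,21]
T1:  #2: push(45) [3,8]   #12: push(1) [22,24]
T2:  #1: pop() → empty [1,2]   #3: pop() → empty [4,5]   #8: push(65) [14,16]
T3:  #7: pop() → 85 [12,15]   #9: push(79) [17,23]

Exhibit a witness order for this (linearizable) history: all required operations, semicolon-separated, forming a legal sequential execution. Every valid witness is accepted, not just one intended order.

#1; #3; #2; #4; #5; #7; #6; #8; #10; #11; #9; #12

step 1: #1 pop() → empty — stack <>
step 2: #3 pop() → empty — stack <>
step 3: #2 push(45) — stack <45>
step 4: #4 push(71) — stack <45,71>
step 5: #5 push(85) — stack <45,71,85>
step 6: #7 pop() → 85 — stack <45,71>
step 7: #6 push(27) — stack <45,71,27>
step 8: #8 push(65) — stack <45,71,27,65>
step 9: #10 pop() → 65 — stack <45,71,27>
step 10: #11 pop() → 27 — stack <45,71>
step 11: #9 push(79) — stack <45,71,79>
step 12: #12 push(1) — stack <45,71,79,1>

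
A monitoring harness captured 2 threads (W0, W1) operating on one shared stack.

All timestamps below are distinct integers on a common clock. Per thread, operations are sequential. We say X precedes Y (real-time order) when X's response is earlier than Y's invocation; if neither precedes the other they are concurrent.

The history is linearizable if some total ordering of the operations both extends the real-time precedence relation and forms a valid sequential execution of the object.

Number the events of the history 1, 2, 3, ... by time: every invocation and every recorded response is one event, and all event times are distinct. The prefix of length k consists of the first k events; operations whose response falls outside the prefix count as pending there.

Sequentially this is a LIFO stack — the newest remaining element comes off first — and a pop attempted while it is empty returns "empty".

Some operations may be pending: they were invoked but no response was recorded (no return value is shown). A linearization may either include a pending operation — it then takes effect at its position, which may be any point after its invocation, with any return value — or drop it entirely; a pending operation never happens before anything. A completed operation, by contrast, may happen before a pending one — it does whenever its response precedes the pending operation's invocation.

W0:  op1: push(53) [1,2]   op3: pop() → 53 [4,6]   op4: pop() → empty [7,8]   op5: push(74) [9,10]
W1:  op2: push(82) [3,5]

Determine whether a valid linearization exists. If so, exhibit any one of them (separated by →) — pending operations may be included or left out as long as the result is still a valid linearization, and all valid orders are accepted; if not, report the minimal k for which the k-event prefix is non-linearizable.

through event 7 a valid linearization exists; event 8 (op4 responding at time 8) ends that
the 4 completed operations admit 2 real-time orders; each fails the stack replay
take op1, op2, op3, op4: step 3 already fails, because op3 pop() → 53 cannot occur there
take op1, op3, op2, op4: step 4 already fails, because op4 pop() → empty cannot occur there

not linearizable — minimal violating prefix: 8 events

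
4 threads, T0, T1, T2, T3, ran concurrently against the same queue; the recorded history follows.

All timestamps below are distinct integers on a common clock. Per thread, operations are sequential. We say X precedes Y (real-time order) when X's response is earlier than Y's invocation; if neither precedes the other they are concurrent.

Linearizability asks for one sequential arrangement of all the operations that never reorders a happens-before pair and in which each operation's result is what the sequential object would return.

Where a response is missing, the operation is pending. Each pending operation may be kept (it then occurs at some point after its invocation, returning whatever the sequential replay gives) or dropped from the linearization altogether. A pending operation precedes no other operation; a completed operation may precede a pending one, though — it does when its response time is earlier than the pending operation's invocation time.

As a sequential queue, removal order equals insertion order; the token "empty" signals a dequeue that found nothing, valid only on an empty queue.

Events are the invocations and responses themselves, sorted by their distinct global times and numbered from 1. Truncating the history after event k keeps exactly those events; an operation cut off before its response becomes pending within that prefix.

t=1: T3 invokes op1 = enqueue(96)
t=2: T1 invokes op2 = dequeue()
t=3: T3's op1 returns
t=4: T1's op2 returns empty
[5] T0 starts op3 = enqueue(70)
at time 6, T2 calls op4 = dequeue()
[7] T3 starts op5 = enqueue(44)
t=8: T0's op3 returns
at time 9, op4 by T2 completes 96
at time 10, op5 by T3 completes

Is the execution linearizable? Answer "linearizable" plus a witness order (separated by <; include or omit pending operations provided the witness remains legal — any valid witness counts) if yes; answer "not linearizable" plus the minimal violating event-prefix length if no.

step 1: op2 dequeue() → empty — queue <>
step 2: op1 enqueue(96) — queue <96>
step 3: op3 enqueue(70) — queue <96,70>
step 4: op4 dequeue() → 96 — queue <70>
step 5: op5 enqueue(44) — queue <70,44>

linearizable — witness: op2 < op1 < op3 < op4 < op5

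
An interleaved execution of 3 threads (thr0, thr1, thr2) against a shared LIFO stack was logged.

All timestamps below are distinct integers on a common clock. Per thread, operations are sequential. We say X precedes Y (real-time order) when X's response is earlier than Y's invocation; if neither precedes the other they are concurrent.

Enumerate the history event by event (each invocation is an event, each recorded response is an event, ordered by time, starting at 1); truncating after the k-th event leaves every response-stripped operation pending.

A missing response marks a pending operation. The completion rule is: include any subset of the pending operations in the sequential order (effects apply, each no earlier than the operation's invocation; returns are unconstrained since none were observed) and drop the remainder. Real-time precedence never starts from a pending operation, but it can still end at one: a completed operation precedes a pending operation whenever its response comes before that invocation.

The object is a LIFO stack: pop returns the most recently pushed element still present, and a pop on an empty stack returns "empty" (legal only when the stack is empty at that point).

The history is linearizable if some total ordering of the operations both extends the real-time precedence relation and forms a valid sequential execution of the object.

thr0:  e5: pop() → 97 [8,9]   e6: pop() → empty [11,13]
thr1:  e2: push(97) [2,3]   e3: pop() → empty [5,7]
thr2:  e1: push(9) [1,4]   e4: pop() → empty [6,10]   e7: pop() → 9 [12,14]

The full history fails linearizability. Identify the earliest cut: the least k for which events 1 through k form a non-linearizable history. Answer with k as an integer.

7

one valid order for events 1..6 is e1, e2:
after step 1 (e1 push(9)): stack <9>
after step 2 (e2 push(97)): stack <9,97>
once event 7 joins (e3's response, time 7), exhaustive search finds no witness
no escape via the 1 pending operation (e4): every completion choice fails
sample order e1, e2, e3 (pending dropped) stalls at step 3 — e3 pop() → empty has no legal effect
sample order e2, e1, e3 (pending dropped) stalls at step 3 — e3 pop() → empty has no legal effect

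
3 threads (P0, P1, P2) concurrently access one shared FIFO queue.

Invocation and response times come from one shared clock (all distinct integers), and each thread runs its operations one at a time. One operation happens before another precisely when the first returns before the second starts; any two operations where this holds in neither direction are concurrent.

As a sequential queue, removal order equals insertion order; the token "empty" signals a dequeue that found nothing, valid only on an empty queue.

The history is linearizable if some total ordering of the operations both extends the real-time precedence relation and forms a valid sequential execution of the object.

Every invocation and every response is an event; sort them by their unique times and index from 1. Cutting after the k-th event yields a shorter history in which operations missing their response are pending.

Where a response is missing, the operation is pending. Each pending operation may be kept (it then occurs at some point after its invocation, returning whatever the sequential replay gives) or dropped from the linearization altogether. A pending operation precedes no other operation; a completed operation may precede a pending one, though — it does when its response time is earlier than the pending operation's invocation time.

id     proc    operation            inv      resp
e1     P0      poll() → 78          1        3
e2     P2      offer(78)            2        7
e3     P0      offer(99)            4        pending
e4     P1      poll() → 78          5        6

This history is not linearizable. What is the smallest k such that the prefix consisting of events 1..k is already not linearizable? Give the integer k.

6

events 1..5 are linearizable, e.g. via e2, e1:
after step 1 (e2 offer(78) (pending, included)): queue <78>
after step 2 (e1 poll() → 78): queue <>
adding event 6 (e4 responds at 6) leaves no legal real-time order
completion choices over the 2 pending operations (e2, e3) were checked; none helps
one such order, e1, e4 (pending dropped), breaks at step 1 where e1 poll() → 78 is illegal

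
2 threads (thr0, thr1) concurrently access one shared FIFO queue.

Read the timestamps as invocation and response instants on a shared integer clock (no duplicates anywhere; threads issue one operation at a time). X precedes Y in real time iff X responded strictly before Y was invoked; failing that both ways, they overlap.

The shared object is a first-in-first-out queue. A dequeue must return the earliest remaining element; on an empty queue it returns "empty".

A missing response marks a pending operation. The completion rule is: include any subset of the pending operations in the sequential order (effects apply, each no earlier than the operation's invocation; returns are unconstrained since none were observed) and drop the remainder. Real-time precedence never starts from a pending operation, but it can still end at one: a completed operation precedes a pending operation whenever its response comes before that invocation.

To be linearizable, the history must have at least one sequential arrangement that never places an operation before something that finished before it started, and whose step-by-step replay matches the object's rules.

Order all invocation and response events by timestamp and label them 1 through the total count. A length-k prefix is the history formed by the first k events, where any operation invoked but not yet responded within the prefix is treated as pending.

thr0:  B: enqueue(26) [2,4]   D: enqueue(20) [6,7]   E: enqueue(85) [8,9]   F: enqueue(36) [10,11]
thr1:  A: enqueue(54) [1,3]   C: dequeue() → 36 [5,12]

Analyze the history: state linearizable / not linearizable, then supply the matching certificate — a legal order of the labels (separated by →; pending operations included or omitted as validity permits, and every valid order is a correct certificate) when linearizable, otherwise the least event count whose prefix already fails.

not linearizable — minimal violating prefix: 12 events

cut after 11 events: linearizable; cut after 12 events (C responds, time 12): not linearizable
all 8 real-time-respecting orders fail — 6 completed FIFO queue operations, no legal replay
for example A, B, C, D, E, F fails at step 3: C dequeue() → 36 is not legal there
for example A, B, D, C, E, F fails at step 4: C dequeue() → 36 is not legal there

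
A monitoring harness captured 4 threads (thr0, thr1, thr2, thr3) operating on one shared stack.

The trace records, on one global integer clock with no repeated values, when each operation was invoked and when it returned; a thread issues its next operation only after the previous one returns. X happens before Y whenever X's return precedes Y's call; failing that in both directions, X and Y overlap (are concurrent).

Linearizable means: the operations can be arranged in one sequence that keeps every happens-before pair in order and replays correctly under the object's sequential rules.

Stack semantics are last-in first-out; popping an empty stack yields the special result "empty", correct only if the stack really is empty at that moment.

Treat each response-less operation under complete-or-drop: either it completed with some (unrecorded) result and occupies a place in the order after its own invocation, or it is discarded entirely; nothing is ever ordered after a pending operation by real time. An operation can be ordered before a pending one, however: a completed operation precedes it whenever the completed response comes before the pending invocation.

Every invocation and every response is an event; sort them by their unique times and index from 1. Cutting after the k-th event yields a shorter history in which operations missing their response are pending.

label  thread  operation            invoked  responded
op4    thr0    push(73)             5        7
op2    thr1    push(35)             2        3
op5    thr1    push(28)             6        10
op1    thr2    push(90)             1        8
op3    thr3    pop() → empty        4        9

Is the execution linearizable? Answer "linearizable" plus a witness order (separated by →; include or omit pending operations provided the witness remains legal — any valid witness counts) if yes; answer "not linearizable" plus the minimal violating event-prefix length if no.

not linearizable — minimal violating prefix: 9 events

prefix check: 1..8 passes, 1..9 fails once op3's time-9 response joins
checked exhaustively: 8 real-time-consistent orders of 4 completed operations, zero legal stack replays
every completion of the 1 pending operation (op5) was checked; none linearizes
one such order, op1, op2, op3, op4 (pending dropped), breaks at step 3 where op3 pop() → empty is illegal
one such order, op1, op2, op4, op3 (pending dropped), breaks at step 4 where op3 pop() → empty is illegal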